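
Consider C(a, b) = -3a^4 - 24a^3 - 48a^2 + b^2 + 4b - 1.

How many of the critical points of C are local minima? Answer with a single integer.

1

C separates as a function of a plus a function of b, so ∇C=0 decouples.
∂C/∂a = -12a(a + 2)(a + 4) = 0 at a ∈ {-4, -2, 0}; ∂C/∂b = 2(b + 2) = 0 at b ∈ {-2}.
The Hessian is diagonal: diag(C_aa, C_bb). Second derivatives: C_aa(-4)=-96, C_aa(-2)=48, C_aa(0)=-96; C_bb(-2)=2.
Local minima occur where both diagonal entries positive: (-2, -2). Count: 1.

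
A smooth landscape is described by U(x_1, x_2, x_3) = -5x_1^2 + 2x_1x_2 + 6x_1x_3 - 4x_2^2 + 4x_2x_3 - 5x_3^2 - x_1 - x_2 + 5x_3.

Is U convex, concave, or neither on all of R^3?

concave

U is quadratic, so its Hessian is the constant matrix H = [[-10, 2, 6], [2, -8, 4], [6, 4, -10]].
Leading principal minors: -10, 76, -216.
Signs alternate −, +, − ⇒ H ≺ 0 ⇒ concave.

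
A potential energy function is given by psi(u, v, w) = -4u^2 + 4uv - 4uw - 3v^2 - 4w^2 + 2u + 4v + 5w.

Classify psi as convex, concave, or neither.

psi is quadratic, so its Hessian is the constant matrix H = [[-8, 4, -4], [4, -6, 0], [-4, 0, -8]].
Leading principal minors: -8, 32, -160.
Signs alternate −, +, − ⇒ H ≺ 0 ⇒ concave.

concave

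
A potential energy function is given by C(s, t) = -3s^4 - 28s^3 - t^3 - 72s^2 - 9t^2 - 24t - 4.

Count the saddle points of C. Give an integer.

C separates as a function of s plus a function of t, so ∇C=0 decouples.
∂C/∂s = -12s(s + 3)(s + 4) = 0 at s ∈ {-4, -3, 0}; ∂C/∂t = -3(t + 2)(t + 4) = 0 at t ∈ {-4, -2}.
The Hessian is diagonal: diag(C_ss, C_tt). Second derivatives: C_ss(-4)=-48, C_ss(-3)=36, C_ss(0)=-144; C_tt(-4)=6, C_tt(-2)=-6.
Saddle points occur where the two diagonal entries have opposite signs: (-4, -4), (-3, -2), (0, -4). Count: 3.

3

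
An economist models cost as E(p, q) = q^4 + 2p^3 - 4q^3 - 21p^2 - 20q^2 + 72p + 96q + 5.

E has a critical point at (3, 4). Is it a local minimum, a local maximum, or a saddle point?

The mixed partial ∂²E/∂p∂q is 0, so the Hessian at any point is diag(E_pp, E_qq) = diag(6(2p - 7), 4(3q^2 - 6q - 10)).
At (3, 4): H = diag(-6, 56).
The eigenvalues have opposite signs, so H is indefinite: a saddle point.

saddle point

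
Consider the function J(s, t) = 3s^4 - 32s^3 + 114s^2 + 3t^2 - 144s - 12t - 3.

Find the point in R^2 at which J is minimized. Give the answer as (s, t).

J(s,t) separates as P(s) + Q(t) − 3, so its minimum is min P + min Q − 3.
P'(s) = 12(s - 4)(s - 3)(s - 1) vanishes at s ∈ {1, 3, 4}; Q'(t) = 6(t - 2) vanishes at t ∈ {2}.
Local minima of P (where P''>0): P(1)=-59, P(4)=-32. Local minima of Q: Q(2)=-12.
So the global minimum of J is P(1) + Q(2) − 3 = -59 − 12 − 3 = -74, attained at (1, 2).

(1, 2)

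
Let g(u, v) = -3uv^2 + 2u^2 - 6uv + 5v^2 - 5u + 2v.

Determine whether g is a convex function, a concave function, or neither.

neither

The term -3uv^2 is cubic, so the Hessian is not constant.
∂²g/∂v² = -6u + 10, which takes both signs as u varies (negative for sufficiently large u). A diagonal entry of the Hessian changing sign means the Hessian is neither positive- nor negative-semidefinite on all of R^2.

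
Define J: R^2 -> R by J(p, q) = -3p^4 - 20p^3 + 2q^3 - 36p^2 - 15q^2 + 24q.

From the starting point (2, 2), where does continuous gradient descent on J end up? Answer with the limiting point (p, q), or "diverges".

diverges

J is separable, so gradient descent decouples: p follows -∂J/∂p, q follows -∂J/∂q.
∂J/∂p = -12p(p + 2)(p + 3); at p=2 this is -480, so p increases.
∂J/∂q = 6(q - 4)(q - 1); at q=2 this is -12, so q increases.
The p-coordinate has no critical point in that direction and runs off to infinity.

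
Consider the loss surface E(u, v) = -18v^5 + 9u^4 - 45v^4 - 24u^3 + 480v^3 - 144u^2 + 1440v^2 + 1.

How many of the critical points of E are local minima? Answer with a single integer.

E separates as a function of u plus a function of v, so ∇E=0 decouples.
∂E/∂u = 36u(u - 4)(u + 2) = 0 at u ∈ {-2, 0, 4}; ∂E/∂v = -90v(v - 4)(v + 2)(v + 4) = 0 at v ∈ {-4, -2, 0, 4}.
The Hessian is diagonal: diag(E_uu, E_vv). Second derivatives: E_uu(-2)=432, E_uu(0)=-288, E_uu(4)=864; E_vv(-4)=5760, E_vv(-2)=-2160, E_vv(0)=2880, E_vv(4)=-17280.
Local minima occur where both diagonal entries positive: (-2, -4), (-2, 0), (4, -4), (4, 0). Count: 4.

4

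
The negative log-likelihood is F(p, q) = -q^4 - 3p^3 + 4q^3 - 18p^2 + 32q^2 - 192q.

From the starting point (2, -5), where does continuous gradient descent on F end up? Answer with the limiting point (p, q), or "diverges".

diverges

F is separable, so gradient descent decouples: p follows -∂F/∂p, q follows -∂F/∂q.
∂F/∂p = -9p(p + 4); at p=2 this is -108, so p increases.
∂F/∂q = -4(q - 4)(q - 3)(q + 4); at q=-5 this is 288, so q decreases.
The p-coordinate has no critical point in that direction and runs off to infinity.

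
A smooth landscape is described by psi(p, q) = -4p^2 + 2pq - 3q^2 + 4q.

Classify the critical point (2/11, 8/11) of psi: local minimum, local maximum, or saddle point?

The Hessian of psi is constant: H = [[-8, 2], [2, -6]].
det(H) = (-8)·(-6) − 2² = 44.
det(H) > 0 and tr(H) = -14 < 0, so H is negative definite and the point is a local maximum.

local maximum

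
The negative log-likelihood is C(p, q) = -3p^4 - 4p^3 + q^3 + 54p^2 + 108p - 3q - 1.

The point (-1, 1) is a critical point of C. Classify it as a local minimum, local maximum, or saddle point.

local minimum

The mixed partial ∂²C/∂p∂q is 0, so the Hessian at any point is diag(C_pp, C_qq) = diag(12(-3p^2 - 2p + 9), 6q).
At (-1, 1): H = diag(96, 6).
Both eigenvalues are positive, so H is positive definite: a local minimum.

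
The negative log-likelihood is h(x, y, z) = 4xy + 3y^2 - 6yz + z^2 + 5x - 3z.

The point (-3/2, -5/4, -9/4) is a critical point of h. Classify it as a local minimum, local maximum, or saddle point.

saddle point

The Hessian is constant: H = [[0, 4, 0], [4, 6, -6], [0, -6, 2]].
Leading principal minors: Δ₁ = 0, Δ₂ = -16, Δ₃ = -32.
The minors fit neither the all-positive nor the alternating-sign pattern, so H is indefinite: a saddle point.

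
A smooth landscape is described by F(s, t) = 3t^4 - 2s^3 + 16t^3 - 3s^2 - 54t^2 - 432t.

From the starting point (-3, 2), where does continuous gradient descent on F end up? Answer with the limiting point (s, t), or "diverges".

(-1, 3)

F is separable, so gradient descent decouples: s follows -∂F/∂s, t follows -∂F/∂t.
∂F/∂s = -6s(s + 1); at s=-3 this is -36, so s increases.
∂F/∂t = 12(t - 3)(t + 3)(t + 4); at t=2 this is -360, so t increases.
s converges to its nearest critical value -1 (a local min of the s-part); t converges to 3. The iterate converges to (-1, 3).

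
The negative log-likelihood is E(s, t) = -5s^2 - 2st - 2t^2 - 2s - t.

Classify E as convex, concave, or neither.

concave

E is quadratic, so its Hessian is the constant matrix H = [[-10, -2], [-2, -4]].
det(H) = 36, tr(H) = -14.
det(H) > 0 and tr(H) < 0, so H is negative definite everywhere: concave.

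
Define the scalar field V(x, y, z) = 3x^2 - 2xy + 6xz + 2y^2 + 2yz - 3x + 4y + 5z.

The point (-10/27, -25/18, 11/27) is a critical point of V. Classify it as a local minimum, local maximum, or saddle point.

saddle point

The Hessian is constant: H = [[6, -2, 6], [-2, 4, 2], [6, 2, 0]].
Leading principal minors: Δ₁ = 6, Δ₂ = 20, Δ₃ = -216.
The minors fit neither the all-positive nor the alternating-sign pattern, so H is indefinite: a saddle point.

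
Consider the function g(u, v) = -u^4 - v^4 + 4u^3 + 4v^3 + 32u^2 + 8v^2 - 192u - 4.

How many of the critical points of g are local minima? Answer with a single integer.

g separates as a function of u plus a function of v, so ∇g=0 decouples.
∂g/∂u = -4(u - 4)(u - 3)(u + 4) = 0 at u ∈ {-4, 3, 4}; ∂g/∂v = -4v(v - 4)(v + 1) = 0 at v ∈ {-1, 0, 4}.
The Hessian is diagonal: diag(g_uu, g_vv). Second derivatives: g_uu(-4)=-224, g_uu(3)=28, g_uu(4)=-32; g_vv(-1)=-20, g_vv(0)=16, g_vv(4)=-80.
Local minima occur where both diagonal entries positive: (3, 0). Count: 1.

1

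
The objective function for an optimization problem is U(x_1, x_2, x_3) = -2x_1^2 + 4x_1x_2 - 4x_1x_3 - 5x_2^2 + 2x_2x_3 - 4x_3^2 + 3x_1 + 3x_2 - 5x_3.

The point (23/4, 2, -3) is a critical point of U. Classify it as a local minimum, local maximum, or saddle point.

The Hessian is constant: H = [[-4, 4, -4], [4, -10, 2], [-4, 2, -8]].
Leading principal minors: Δ₁ = -4, Δ₂ = 24, Δ₃ = -80.
The minors alternate sign starting negative (−, +, −), so H is negative definite: a local maximum.

local maximum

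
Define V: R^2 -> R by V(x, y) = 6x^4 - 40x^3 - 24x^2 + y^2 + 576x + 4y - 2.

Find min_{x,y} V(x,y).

V(x,y) separates as P(x) + Q(y) − 2, so its minimum is min P + min Q − 2.
P'(x) = 24(x - 4)(x - 3)(x + 2) vanishes at x ∈ {-2, 3, 4}; Q'(y) = 2y + 4 vanishes at y ∈ {-2}.
Local minima of P (where P''>0): P(-2)=-832, P(4)=896. Local minima of Q: Q(-2)=-4.
So the global minimum of V is P(-2) + Q(-2) − 2 = -832 − 4 − 2 = -838, attained at (-2, -2).

-838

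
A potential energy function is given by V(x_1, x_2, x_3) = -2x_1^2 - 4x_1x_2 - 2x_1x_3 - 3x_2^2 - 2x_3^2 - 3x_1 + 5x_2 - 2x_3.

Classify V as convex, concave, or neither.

concave

V is quadratic, so its Hessian is the constant matrix H = [[-4, -4, -2], [-4, -6, 0], [-2, 0, -4]].
Leading principal minors: -4, 8, -8.
Signs alternate −, +, − ⇒ H ≺ 0 ⇒ concave.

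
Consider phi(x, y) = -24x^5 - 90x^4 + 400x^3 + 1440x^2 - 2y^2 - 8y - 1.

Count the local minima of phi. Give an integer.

0

phi separates as a function of x plus a function of y, so ∇phi=0 decouples.
∂phi/∂x = -120x(x - 3)(x + 2)(x + 4) = 0 at x ∈ {-4, -2, 0, 3}; ∂phi/∂y = -4(y + 2) = 0 at y ∈ {-2}.
The Hessian is diagonal: diag(phi_xx, phi_yy). Second derivatives: phi_xx(-4)=6720, phi_xx(-2)=-2400, phi_xx(0)=2880, phi_xx(3)=-12600; phi_yy(-2)=-4.
Local minima occur where both diagonal entries positive: none. Count: 0.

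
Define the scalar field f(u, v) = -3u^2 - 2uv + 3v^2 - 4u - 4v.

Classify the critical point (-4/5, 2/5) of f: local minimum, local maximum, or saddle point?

The Hessian of f is constant: H = [[-6, -2], [-2, 6]].
det(H) = (-6)·6 − (-2)² = -40.
Since det(H) < 0, H is indefinite and the critical point is a saddle point.

saddle point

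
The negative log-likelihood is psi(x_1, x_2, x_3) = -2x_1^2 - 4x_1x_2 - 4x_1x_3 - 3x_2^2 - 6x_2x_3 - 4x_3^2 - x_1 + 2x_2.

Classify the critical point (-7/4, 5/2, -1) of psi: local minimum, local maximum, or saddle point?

The Hessian is constant: H = [[-4, -4, -4], [-4, -6, -6], [-4, -6, -8]].
Leading principal minors: Δ₁ = -4, Δ₂ = 8, Δ₃ = -16.
The minors alternate sign starting negative (−, +, −), so H is negative definite: a local maximum.

local maximum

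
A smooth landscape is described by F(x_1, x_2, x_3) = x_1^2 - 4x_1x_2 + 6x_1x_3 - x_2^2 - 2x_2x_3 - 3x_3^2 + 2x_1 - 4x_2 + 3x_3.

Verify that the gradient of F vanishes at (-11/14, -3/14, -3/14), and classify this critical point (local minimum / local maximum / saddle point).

∇F = (2x_1 - 4x_2 + 6x_3 + 2, -4x_1 - 2x_2 - 2x_3 - 4, 6x_1 - 2x_2 - 6x_3 + 3); substituting (-11/14, -3/14, -3/14) gives ∇F = (0, 0, 0), so (-11/14, -3/14, -3/14) is indeed a critical point.
The Hessian is constant: H = [[2, -4, 6], [-4, -2, -2], [6, -2, -6]].
Leading principal minors: Δ₁ = 2, Δ₂ = -20, Δ₃ = 280.
The minors fit neither the all-positive nor the alternating-sign pattern, so H is indefinite: a saddle point.

saddle point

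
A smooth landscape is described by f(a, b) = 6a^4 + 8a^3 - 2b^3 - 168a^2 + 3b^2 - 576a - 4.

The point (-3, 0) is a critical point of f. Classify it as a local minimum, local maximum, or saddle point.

The mixed partial ∂²f/∂a∂b is 0, so the Hessian at any point is diag(f_aa, f_bb) = diag(24(3a^2 + 2a - 14), 6(-2b + 1)).
At (-3, 0): H = diag(168, 6).
Both eigenvalues are positive, so H is positive definite: a local minimum.

local minimum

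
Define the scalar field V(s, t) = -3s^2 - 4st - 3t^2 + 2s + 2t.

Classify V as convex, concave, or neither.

concave

V is quadratic, so its Hessian is the constant matrix H = [[-6, -4], [-4, -6]].
det(H) = 20, tr(H) = -12.
det(H) > 0 and tr(H) < 0, so H is negative definite everywhere: concave.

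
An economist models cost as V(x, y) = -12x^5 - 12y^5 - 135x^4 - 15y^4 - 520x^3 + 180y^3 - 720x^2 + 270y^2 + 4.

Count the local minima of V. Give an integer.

V separates as a function of x plus a function of y, so ∇V=0 decouples.
∂V/∂x = -60x(x + 2)(x + 3)(x + 4) = 0 at x ∈ {-4, -3, -2, 0}; ∂V/∂y = -60y(y - 3)(y + 1)(y + 3) = 0 at y ∈ {-3, -1, 0, 3}.
The Hessian is diagonal: diag(V_xx, V_yy). Second derivatives: V_xx(-4)=480, V_xx(-3)=-180, V_xx(-2)=240, V_xx(0)=-1440; V_yy(-3)=2160, V_yy(-1)=-480, V_yy(0)=540, V_yy(3)=-4320.
Local minima occur where both diagonal entries positive: (-4, -3), (-4, 0), (-2, -3), (-2, 0). Count: 4.

4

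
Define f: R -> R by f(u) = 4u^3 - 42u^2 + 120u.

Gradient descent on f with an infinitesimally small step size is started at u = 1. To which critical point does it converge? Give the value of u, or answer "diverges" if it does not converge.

diverges

f'(u) = 12(u - 5)(u - 2), so f'(1) = 48.
Gradient descent moves in the -f' direction, i.e. u is decreasing.
There is no critical point below u=1, and f' keeps the same sign, so the iterate runs off to −∞.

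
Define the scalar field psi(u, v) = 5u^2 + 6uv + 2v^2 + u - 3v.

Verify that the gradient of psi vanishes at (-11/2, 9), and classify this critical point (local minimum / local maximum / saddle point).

∇psi = (10u + 6v + 1, 6u + 4v - 3); substituting (-11/2, 9) gives ∇psi = (0, 0), so (-11/2, 9) is indeed a critical point.
The Hessian of psi is constant: H = [[10, 6], [6, 4]].
det(H) = 10·4 − 6² = 4.
det(H) > 0 and tr(H) = 14 > 0, so H is positive definite and the point is a local minimum.

local minimum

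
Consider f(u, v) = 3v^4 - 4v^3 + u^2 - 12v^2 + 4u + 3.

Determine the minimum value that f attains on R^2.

-33

f(u,v) separates as P(u) + Q(v) + 3, so its minimum is min P + min Q + 3.
P'(u) = 2u + 4 vanishes at u ∈ {-2}; Q'(v) = 12v(v - 2)(v + 1) vanishes at v ∈ {-1, 0, 2}.
Local minima of P (where P''>0): P(-2)=-4. Local minima of Q: Q(-1)=-5, Q(2)=-32.
So the global minimum of f is P(-2) + Q(2) + 3 = -4 − 32 + 3 = -33, attained at (-2, 2).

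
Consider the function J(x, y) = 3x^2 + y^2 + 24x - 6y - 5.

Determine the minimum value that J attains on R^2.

-62

J(x,y) separates as P(x) + Q(y) − 5, so its minimum is min P + min Q − 5.
P'(x) = 6x + 24 vanishes at x ∈ {-4}; Q'(y) = 2y - 6 vanishes at y ∈ {3}.
Local minima of P (where P''>0): P(-4)=-48. Local minima of Q: Q(3)=-9.
So the global minimum of J is P(-4) + Q(3) − 5 = -48 − 9 − 5 = -62, attained at (-4, 3).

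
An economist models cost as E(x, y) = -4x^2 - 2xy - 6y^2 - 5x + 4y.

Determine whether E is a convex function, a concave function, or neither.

concave

E is quadratic, so its Hessian is the constant matrix H = [[-8, -2], [-2, -12]].
det(H) = 92, tr(H) = -20.
det(H) > 0 and tr(H) < 0, so H is negative definite everywhere: concave.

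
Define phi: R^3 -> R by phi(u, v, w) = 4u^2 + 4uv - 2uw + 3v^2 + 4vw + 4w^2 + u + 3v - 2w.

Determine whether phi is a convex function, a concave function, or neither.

convex

phi is quadratic, so its Hessian is the constant matrix H = [[8, 4, -2], [4, 6, 4], [-2, 4, 8]].
Leading principal minors: 8, 32, 40.
All positive ⇒ H ≻ 0 ⇒ convex.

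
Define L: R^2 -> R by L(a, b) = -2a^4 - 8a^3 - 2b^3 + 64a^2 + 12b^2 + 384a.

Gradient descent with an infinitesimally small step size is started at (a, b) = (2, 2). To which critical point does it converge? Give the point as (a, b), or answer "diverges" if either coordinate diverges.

(-3, 0)

L is separable, so gradient descent decouples: a follows -∂L/∂a, b follows -∂L/∂b.
∂L/∂a = -8(a - 4)(a + 3)(a + 4); at a=2 this is 480, so a decreases.
∂L/∂b = -6b(b - 4); at b=2 this is 24, so b decreases.
a converges to its nearest critical value -3 (a local min of the a-part); b converges to 0. The iterate converges to (-3, 0).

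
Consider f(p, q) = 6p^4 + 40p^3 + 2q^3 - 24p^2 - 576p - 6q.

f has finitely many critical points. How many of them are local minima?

f separates as a function of p plus a function of q, so ∇f=0 decouples.
∂f/∂p = 24(p - 2)(p + 3)(p + 4) = 0 at p ∈ {-4, -3, 2}; ∂f/∂q = 6(q - 1)(q + 1) = 0 at q ∈ {-1, 1}.
The Hessian is diagonal: diag(f_pp, f_qq). Second derivatives: f_pp(-4)=144, f_pp(-3)=-120, f_pp(2)=720; f_qq(-1)=-12, f_qq(1)=12.
Local minima occur where both diagonal entries positive: (-4, 1), (2, 1). Count: 2.

2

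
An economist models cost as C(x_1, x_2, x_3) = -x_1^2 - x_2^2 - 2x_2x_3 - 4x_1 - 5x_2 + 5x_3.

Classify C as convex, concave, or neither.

C is quadratic, so its Hessian is the constant matrix H = [[-2, 0, 0], [0, -2, -2], [0, -2, 0]].
Leading principal minors: -2, 4, 8.
Neither pattern holds ⇒ H is indefinite ⇒ neither convex nor concave.

neither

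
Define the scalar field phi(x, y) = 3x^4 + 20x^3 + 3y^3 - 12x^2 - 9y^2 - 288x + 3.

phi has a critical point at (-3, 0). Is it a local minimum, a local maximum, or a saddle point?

local maximum

The mixed partial ∂²phi/∂x∂y is 0, so the Hessian at any point is diag(phi_xx, phi_yy) = diag(12(3x^2 + 10x - 2), 18(y - 1)).
At (-3, 0): H = diag(-60, -18).
Both eigenvalues are negative, so H is negative definite: a local maximum.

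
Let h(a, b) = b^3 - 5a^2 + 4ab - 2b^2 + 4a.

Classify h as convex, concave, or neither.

neither

The term b^3 is cubic, so the Hessian is not constant.
∂²h/∂b² = 6b - 4, which takes both signs as b varies (negative for sufficiently negative b). A diagonal entry of the Hessian changing sign means the Hessian is neither positive- nor negative-semidefinite on all of R^2.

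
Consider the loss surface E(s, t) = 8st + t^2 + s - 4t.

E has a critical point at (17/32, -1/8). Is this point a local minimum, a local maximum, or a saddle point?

The Hessian of E is constant: H = [[0, 8], [8, 2]].
det(H) = 0·2 − 8² = -64.
Since det(H) < 0, H is indefinite and the critical point is a saddle point.

saddle point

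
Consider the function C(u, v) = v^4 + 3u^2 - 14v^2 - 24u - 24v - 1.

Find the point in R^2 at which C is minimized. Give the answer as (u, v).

C(u,v) separates as P(u) + Q(v) − 1, so its minimum is min P + min Q − 1.
P'(u) = 6u - 24 vanishes at u ∈ {4}; Q'(v) = 4(v - 3)(v + 1)(v + 2) vanishes at v ∈ {-2, -1, 3}.
Local minima of P (where P''>0): P(4)=-48. Local minima of Q: Q(-2)=8, Q(3)=-117.
So the global minimum of C is P(4) + Q(3) − 1 = -48 − 117 − 1 = -166, attained at (4, 3).

(4, 3)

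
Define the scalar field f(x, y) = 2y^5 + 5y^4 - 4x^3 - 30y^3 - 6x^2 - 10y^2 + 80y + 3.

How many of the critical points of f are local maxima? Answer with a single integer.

2

f separates as a function of x plus a function of y, so ∇f=0 decouples.
∂f/∂x = -12x(x + 1) = 0 at x ∈ {-1, 0}; ∂f/∂y = 10(y - 2)(y - 1)(y + 1)(y + 4) = 0 at y ∈ {-4, -1, 1, 2}.
The Hessian is diagonal: diag(f_xx, f_yy). Second derivatives: f_xx(-1)=12, f_xx(0)=-12; f_yy(-4)=-900, f_yy(-1)=180, f_yy(1)=-100, f_yy(2)=180.
Local maxima occur where both diagonal entries negative: (0, -4), (0, 1). Count: 2.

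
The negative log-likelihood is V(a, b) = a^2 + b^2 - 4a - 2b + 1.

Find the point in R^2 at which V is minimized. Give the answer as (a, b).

(2, 1)

V(a,b) separates as P(a) + Q(b) + 1, so its minimum is min P + min Q + 1.
P'(a) = 2a - 4 vanishes at a ∈ {2}; Q'(b) = 2b - 2 vanishes at b ∈ {1}.
Local minima of P (where P''>0): P(2)=-4. Local minima of Q: Q(1)=-1.
So the global minimum of V is P(2) + Q(1) + 1 = -4 − 1 + 1 = -4, attained at (2, 1).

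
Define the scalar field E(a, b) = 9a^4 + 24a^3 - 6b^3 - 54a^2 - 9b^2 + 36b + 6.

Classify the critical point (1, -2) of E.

local minimum

The mixed partial ∂²E/∂a∂b is 0, so the Hessian at any point is diag(E_aa, E_bb) = diag(36(3a^2 + 4a - 3), -18(2b + 1)).
At (1, -2): H = diag(144, 54).
Both eigenvalues are positive, so H is positive definite: a local minimum.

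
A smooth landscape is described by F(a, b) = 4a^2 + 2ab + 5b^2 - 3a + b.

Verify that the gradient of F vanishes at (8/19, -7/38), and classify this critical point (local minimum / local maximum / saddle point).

∇F = (8a + 2b - 3, 2a + 10b + 1); substituting (8/19, -7/38) gives ∇F = (0, 0), so (8/19, -7/38) is indeed a critical point.
The Hessian of F is constant: H = [[8, 2], [2, 10]].
det(H) = 8·10 − 2² = 76.
det(H) > 0 and tr(H) = 18 > 0, so H is positive definite and the point is a local minimum.

local minimum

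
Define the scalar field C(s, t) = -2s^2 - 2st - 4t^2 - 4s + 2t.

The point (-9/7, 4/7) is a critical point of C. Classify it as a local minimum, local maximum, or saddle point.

local maximum

The Hessian of C is constant: H = [[-4, -2], [-2, -8]].
det(H) = (-4)·(-8) − (-2)² = 28.
det(H) > 0 and tr(H) = -12 < 0, so H is negative definite and the point is a local maximum.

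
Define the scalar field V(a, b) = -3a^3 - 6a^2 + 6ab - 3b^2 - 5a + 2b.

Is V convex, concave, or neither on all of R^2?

The term -3a^3 is cubic, so the Hessian is not constant.
∂²V/∂a² = -18a - 12, which takes both signs as a varies (negative for sufficiently large a). A diagonal entry of the Hessian changing sign means the Hessian is neither positive- nor negative-semidefinite on all of R^2.

neither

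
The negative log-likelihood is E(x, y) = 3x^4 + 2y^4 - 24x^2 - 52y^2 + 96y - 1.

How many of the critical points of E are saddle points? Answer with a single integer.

4

E separates as a function of x plus a function of y, so ∇E=0 decouples.
∂E/∂x = 12x(x - 2)(x + 2) = 0 at x ∈ {-2, 0, 2}; ∂E/∂y = 8(y - 3)(y - 1)(y + 4) = 0 at y ∈ {-4, 1, 3}.
The Hessian is diagonal: diag(E_xx, E_yy). Second derivatives: E_xx(-2)=96, E_xx(0)=-48, E_xx(2)=96; E_yy(-4)=280, E_yy(1)=-80, E_yy(3)=112.
Saddle points occur where the two diagonal entries have opposite signs: (-2, 1), (0, -4), (0, 3), (2, 1). Count: 4.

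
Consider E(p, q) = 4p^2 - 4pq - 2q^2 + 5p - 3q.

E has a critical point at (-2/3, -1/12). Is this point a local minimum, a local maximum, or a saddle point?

The Hessian of E is constant: H = [[8, -4], [-4, -4]].
det(H) = 8·(-4) − (-4)² = -48.
Since det(H) < 0, H is indefinite and the critical point is a saddle point.

saddle point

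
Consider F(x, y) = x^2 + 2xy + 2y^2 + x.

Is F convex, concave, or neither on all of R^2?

convex

F is quadratic, so its Hessian is the constant matrix H = [[2, 2], [2, 4]].
det(H) = 4, tr(H) = 6.
det(H) > 0 and tr(H) > 0, so H is positive definite everywhere: convex.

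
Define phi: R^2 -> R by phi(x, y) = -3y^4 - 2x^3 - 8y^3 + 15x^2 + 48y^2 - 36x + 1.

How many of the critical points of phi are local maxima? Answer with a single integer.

2

phi separates as a function of x plus a function of y, so ∇phi=0 decouples.
∂phi/∂x = -6(x - 3)(x - 2) = 0 at x ∈ {2, 3}; ∂phi/∂y = -12y(y - 2)(y + 4) = 0 at y ∈ {-4, 0, 2}.
The Hessian is diagonal: diag(phi_xx, phi_yy). Second derivatives: phi_xx(2)=6, phi_xx(3)=-6; phi_yy(-4)=-288, phi_yy(0)=96, phi_yy(2)=-144.
Local maxima occur where both diagonal entries negative: (3, -4), (3, 2). Count: 2.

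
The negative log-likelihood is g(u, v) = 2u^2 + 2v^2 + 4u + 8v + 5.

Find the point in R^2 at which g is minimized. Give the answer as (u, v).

g(u,v) separates as P(u) + Q(v) + 5, so its minimum is min P + min Q + 5.
P'(u) = 4u + 4 vanishes at u ∈ {-1}; Q'(v) = 4v + 8 vanishes at v ∈ {-2}.
Local minima of P (where P''>0): P(-1)=-2. Local minima of Q: Q(-2)=-8.
So the global minimum of g is P(-1) + Q(-2) + 5 = -2 − 8 + 5 = -5, attained at (-1, -2).

(-1, -2)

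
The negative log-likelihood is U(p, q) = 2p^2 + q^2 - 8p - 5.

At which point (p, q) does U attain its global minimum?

U(p,q) separates as A(p) + B(q) − 5, so its minimum is min A + min B − 5.
A'(p) = 4p - 8 vanishes at p ∈ {2}; B'(q) = 2q vanishes at q ∈ {0}.
Local minima of A (where A''>0): A(2)=-8. Local minima of B: B(0)=0.
So the global minimum of U is A(2) + B(0) − 5 = -8 + 0 − 5 = -13, attained at (2, 0).

(2, 0)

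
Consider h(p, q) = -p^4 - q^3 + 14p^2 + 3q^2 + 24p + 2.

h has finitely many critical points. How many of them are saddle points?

h separates as a function of p plus a function of q, so ∇h=0 decouples.
∂h/∂p = -4(p - 3)(p + 1)(p + 2) = 0 at p ∈ {-2, -1, 3}; ∂h/∂q = -3q(q - 2) = 0 at q ∈ {0, 2}.
The Hessian is diagonal: diag(h_pp, h_qq). Second derivatives: h_pp(-2)=-20, h_pp(-1)=16, h_pp(3)=-80; h_qq(0)=6, h_qq(2)=-6.
Saddle points occur where the two diagonal entries have opposite signs: (-2, 0), (-1, 2), (3, 0). Count: 3.

3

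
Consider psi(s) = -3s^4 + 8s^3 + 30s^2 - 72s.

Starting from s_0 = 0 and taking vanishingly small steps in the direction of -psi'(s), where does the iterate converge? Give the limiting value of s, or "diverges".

1

psi'(s) = -12(s - 3)(s - 1)(s + 2), so psi'(0) = -72.
Gradient descent moves in the -psi' direction, i.e. s is increasing.
The nearest critical point in that direction is s = 1, where psi'' = 72 > 0 (a local minimum). The iterate converges there.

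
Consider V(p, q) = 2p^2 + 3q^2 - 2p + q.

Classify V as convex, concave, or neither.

V is quadratic, so its Hessian is the constant matrix H = [[4, 0], [0, 6]].
det(H) = 24, tr(H) = 10.
det(H) > 0 and tr(H) > 0, so H is positive definite everywhere: convex.

convex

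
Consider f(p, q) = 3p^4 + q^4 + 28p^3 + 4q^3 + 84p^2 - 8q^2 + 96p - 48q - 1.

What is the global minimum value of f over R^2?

f(p,q) separates as A(p) + B(q) − 1, so its minimum is min A + min B − 1.
A'(p) = 12(p + 1)(p + 2)(p + 4) vanishes at p ∈ {-4, -2, -1}; B'(q) = 4(q - 2)(q + 2)(q + 3) vanishes at q ∈ {-3, -2, 2}.
Local minima of A (where A''>0): A(-4)=-64, A(-1)=-37. Local minima of B: B(-3)=45, B(2)=-80.
So the global minimum of f is A(-4) + B(2) − 1 = -64 − 80 − 1 = -145, attained at (-4, 2).

-145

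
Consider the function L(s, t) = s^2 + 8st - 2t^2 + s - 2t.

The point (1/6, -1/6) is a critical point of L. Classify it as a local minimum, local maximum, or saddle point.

The Hessian of L is constant: H = [[2, 8], [8, -4]].
det(H) = 2·(-4) − 8² = -72.
Since det(H) < 0, H is indefinite and the critical point is a saddle point.

saddle point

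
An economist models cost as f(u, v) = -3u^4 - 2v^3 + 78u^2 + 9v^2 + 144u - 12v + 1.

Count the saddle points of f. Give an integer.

3

f separates as a function of u plus a function of v, so ∇f=0 decouples.
∂f/∂u = -12(u - 4)(u + 1)(u + 3) = 0 at u ∈ {-3, -1, 4}; ∂f/∂v = -6(v - 2)(v - 1) = 0 at v ∈ {1, 2}.
The Hessian is diagonal: diag(f_uu, f_vv). Second derivatives: f_uu(-3)=-168, f_uu(-1)=120, f_uu(4)=-420; f_vv(1)=6, f_vv(2)=-6.
Saddle points occur where the two diagonal entries have opposite signs: (-3, 1), (-1, 2), (4, 1). Count: 3.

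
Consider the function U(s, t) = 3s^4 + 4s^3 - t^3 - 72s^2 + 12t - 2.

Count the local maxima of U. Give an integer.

U separates as a function of s plus a function of t, so ∇U=0 decouples.
∂U/∂s = 12s(s - 3)(s + 4) = 0 at s ∈ {-4, 0, 3}; ∂U/∂t = -3(t - 2)(t + 2) = 0 at t ∈ {-2, 2}.
The Hessian is diagonal: diag(U_ss, U_tt). Second derivatives: U_ss(-4)=336, U_ss(0)=-144, U_ss(3)=252; U_tt(-2)=12, U_tt(2)=-12.
Local maxima occur where both diagonal entries negative: (0, 2). Count: 1.

1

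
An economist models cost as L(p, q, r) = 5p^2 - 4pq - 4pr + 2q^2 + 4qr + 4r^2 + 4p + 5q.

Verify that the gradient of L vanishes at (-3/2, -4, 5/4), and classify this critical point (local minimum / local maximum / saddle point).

local minimum

∇L = (10p - 4q - 4r + 4, -4p + 4q + 4r + 5, -4p + 4q + 8r); substituting (-3/2, -4, 5/4) gives ∇L = (0, 0, 0), so (-3/2, -4, 5/4) is indeed a critical point.
The Hessian is constant: H = [[10, -4, -4], [-4, 4, 4], [-4, 4, 8]].
Leading principal minors: Δ₁ = 10, Δ₂ = 24, Δ₃ = 96.
All leading minors are positive, so H is positive definite: a local minimum.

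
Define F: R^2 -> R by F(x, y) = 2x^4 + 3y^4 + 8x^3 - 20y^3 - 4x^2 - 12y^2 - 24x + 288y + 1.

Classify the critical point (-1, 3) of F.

The mixed partial ∂²F/∂x∂y is 0, so the Hessian at any point is diag(F_xx, F_yy) = diag(8(3x^2 + 6x - 1), 12(3y^2 - 10y - 2)).
At (-1, 3): H = diag(-32, -60).
Both eigenvalues are negative, so H is negative definite: a local maximum.

local maximum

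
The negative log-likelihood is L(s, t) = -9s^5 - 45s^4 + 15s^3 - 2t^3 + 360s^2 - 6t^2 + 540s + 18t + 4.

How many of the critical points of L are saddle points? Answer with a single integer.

L separates as a function of s plus a function of t, so ∇L=0 decouples.
∂L/∂s = -45(s - 2)(s + 1)(s + 2)(s + 3) = 0 at s ∈ {-3, -2, -1, 2}; ∂L/∂t = -6(t - 1)(t + 3) = 0 at t ∈ {-3, 1}.
The Hessian is diagonal: diag(L_ss, L_tt). Second derivatives: L_ss(-3)=450, L_ss(-2)=-180, L_ss(-1)=270, L_ss(2)=-2700; L_tt(-3)=24, L_tt(1)=-24.
Saddle points occur where the two diagonal entries have opposite signs: (-3, 1), (-2, -3), (-1, 1), (2, -3). Count: 4.

4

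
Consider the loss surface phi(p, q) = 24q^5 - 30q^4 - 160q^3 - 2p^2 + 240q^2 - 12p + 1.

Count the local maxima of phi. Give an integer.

2

phi separates as a function of p plus a function of q, so ∇phi=0 decouples.
∂phi/∂p = -4(p + 3) = 0 at p ∈ {-3}; ∂phi/∂q = 120q(q - 2)(q - 1)(q + 2) = 0 at q ∈ {-2, 0, 1, 2}.
The Hessian is diagonal: diag(phi_pp, phi_qq). Second derivatives: phi_pp(-3)=-4; phi_qq(-2)=-2880, phi_qq(0)=480, phi_qq(1)=-360, phi_qq(2)=960.
Local maxima occur where both diagonal entries negative: (-3, -2), (-3, 1). Count: 2.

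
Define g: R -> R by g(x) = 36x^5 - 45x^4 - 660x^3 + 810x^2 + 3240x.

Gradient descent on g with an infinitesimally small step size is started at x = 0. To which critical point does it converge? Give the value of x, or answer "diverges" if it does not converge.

g'(x) = 180(x - 3)(x - 2)(x + 1)(x + 3), so g'(0) = 3240.
Gradient descent moves in the -g' direction, i.e. x is decreasing.
The nearest critical point in that direction is x = -1, where g'' = 4320 > 0 (a local minimum). The iterate converges there.

-1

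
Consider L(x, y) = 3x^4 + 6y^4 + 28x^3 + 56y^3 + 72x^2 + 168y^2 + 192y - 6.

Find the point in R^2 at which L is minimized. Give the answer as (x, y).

L(x,y) separates as P(x) + Q(y) − 6, so its minimum is min P + min Q − 6.
P'(x) = 12x(x + 3)(x + 4) vanishes at x ∈ {-4, -3, 0}; Q'(y) = 24(y + 1)(y + 2)(y + 4) vanishes at y ∈ {-4, -2, -1}.
Local minima of P (where P''>0): P(-4)=128, P(0)=0. Local minima of Q: Q(-4)=-128, Q(-1)=-74.
So the global minimum of L is P(0) + Q(-4) − 6 = 0 − 128 − 6 = -134, attained at (0, -4).

(0, -4)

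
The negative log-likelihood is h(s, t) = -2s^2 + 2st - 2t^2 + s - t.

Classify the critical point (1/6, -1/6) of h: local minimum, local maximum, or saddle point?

The Hessian of h is constant: H = [[-4, 2], [2, -4]].
det(H) = (-4)·(-4) − 2² = 12.
det(H) > 0 and tr(H) = -8 < 0, so H is negative definite and the point is a local maximum.

local maximum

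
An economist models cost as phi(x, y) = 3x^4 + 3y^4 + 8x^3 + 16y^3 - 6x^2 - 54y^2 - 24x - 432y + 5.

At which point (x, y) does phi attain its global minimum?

(1, 3)

phi(x,y) separates as P(x) + Q(y) + 5, so its minimum is min P + min Q + 5.
P'(x) = 12(x - 1)(x + 1)(x + 2) vanishes at x ∈ {-2, -1, 1}; Q'(y) = 12(y - 3)(y + 3)(y + 4) vanishes at y ∈ {-4, -3, 3}.
Local minima of P (where P''>0): P(-2)=8, P(1)=-19. Local minima of Q: Q(-4)=608, Q(3)=-1107.
So the global minimum of phi is P(1) + Q(3) + 5 = -19 − 1107 + 5 = -1121, attained at (1, 3).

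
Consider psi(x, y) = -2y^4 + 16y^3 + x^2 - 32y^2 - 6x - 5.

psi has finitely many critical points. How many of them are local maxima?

psi separates as a function of x plus a function of y, so ∇psi=0 decouples.
∂psi/∂x = 2(x - 3) = 0 at x ∈ {3}; ∂psi/∂y = -8y(y - 4)(y - 2) = 0 at y ∈ {0, 2, 4}.
The Hessian is diagonal: diag(psi_xx, psi_yy). Second derivatives: psi_xx(3)=2; psi_yy(0)=-64, psi_yy(2)=32, psi_yy(4)=-64.
Local maxima occur where both diagonal entries negative: none. Count: 0.

0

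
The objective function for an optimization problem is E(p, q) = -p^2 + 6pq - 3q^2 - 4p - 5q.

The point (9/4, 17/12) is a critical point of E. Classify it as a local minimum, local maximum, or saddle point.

saddle point

The Hessian of E is constant: H = [[-2, 6], [6, -6]].
det(H) = (-2)·(-6) − 6² = -24.
Since det(H) < 0, H is indefinite and the critical point is a saddle point.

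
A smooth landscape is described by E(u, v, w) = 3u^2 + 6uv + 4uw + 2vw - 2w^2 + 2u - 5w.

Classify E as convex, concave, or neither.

neither

E is quadratic, so its Hessian is the constant matrix H = [[6, 6, 4], [6, 0, 2], [4, 2, -4]].
Leading principal minors: 6, -36, 216.
Neither pattern holds ⇒ H is indefinite ⇒ neither convex nor concave.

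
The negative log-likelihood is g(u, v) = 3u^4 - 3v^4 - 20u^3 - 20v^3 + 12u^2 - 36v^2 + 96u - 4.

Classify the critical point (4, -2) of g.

The mixed partial ∂²g/∂u∂v is 0, so the Hessian at any point is diag(g_uu, g_vv) = diag(12(3u^2 - 10u + 2), -12(3v^2 + 10v + 6)).
At (4, -2): H = diag(120, 24).
Both eigenvalues are positive, so H is positive definite: a local minimum.

local minimum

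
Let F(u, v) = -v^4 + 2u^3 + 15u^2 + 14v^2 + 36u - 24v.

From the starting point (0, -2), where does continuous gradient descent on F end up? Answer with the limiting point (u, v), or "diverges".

(-2, 1)

F is separable, so gradient descent decouples: u follows -∂F/∂u, v follows -∂F/∂v.
∂F/∂u = 6(u + 2)(u + 3); at u=0 this is 36, so u decreases.
∂F/∂v = -4(v - 2)(v - 1)(v + 3); at v=-2 this is -48, so v increases.
u converges to its nearest critical value -2 (a local min of the u-part); v converges to 1. The iterate converges to (-2, 1).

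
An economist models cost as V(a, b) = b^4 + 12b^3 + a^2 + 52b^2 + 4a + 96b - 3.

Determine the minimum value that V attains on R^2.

V(a,b) separates as P(a) + Q(b) − 3, so its minimum is min P + min Q − 3.
P'(a) = 2a + 4 vanishes at a ∈ {-2}; Q'(b) = 4(b + 2)(b + 3)(b + 4) vanishes at b ∈ {-4, -3, -2}.
Local minima of P (where P''>0): P(-2)=-4. Local minima of Q: Q(-4)=-64, Q(-2)=-64.
So the global minimum of V is P(-2) + Q(-4) − 3 = -4 − 64 − 3 = -71, attained at (-2, -4).

-71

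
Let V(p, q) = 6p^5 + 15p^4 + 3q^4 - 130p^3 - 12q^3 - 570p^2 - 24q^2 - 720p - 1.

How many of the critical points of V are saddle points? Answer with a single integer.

V separates as a function of p plus a function of q, so ∇V=0 decouples.
∂V/∂p = 30(p - 4)(p + 1)(p + 2)(p + 3) = 0 at p ∈ {-3, -2, -1, 4}; ∂V/∂q = 12q(q - 4)(q + 1) = 0 at q ∈ {-1, 0, 4}.
The Hessian is diagonal: diag(V_pp, V_qq). Second derivatives: V_pp(-3)=-420, V_pp(-2)=180, V_pp(-1)=-300, V_pp(4)=6300; V_qq(-1)=60, V_qq(0)=-48, V_qq(4)=240.
Saddle points occur where the two diagonal entries have opposite signs: (-3, -1), (-3, 4), (-2, 0), (-1, -1), (-1, 4), (4, 0). Count: 6.

6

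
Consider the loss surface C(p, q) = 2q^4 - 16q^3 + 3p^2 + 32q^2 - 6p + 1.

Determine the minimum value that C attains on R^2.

C(p,q) separates as A(p) + B(q) + 1, so its minimum is min A + min B + 1.
A'(p) = 6p - 6 vanishes at p ∈ {1}; B'(q) = 8q(q - 4)(q - 2) vanishes at q ∈ {0, 2, 4}.
Local minima of A (where A''>0): A(1)=-3. Local minima of B: B(0)=0, B(4)=0.
So the global minimum of C is A(1) + B(0) + 1 = -3 + 0 + 1 = -2, attained at (1, 0).

-2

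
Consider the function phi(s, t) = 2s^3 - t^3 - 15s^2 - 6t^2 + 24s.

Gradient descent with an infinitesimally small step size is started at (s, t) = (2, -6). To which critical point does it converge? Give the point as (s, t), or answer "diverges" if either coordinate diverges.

(4, -4)

phi is separable, so gradient descent decouples: s follows -∂phi/∂s, t follows -∂phi/∂t.
∂phi/∂s = 6(s - 4)(s - 1); at s=2 this is -12, so s increases.
∂phi/∂t = -3t(t + 4); at t=-6 this is -36, so t increases.
s converges to its nearest critical value 4 (a local min of the s-part); t converges to -4. The iterate converges to (4, -4).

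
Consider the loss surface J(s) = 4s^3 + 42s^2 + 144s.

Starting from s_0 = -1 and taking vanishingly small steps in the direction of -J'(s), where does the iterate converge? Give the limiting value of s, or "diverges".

-3

J'(s) = 12(s + 3)(s + 4), so J'(-1) = 72.
Gradient descent moves in the -J' direction, i.e. s is decreasing.
The nearest critical point in that direction is s = -3, where J'' = 12 > 0 (a local minimum). The iterate converges there.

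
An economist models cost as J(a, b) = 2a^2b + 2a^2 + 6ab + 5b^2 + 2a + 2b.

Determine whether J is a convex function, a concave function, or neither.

neither

The term 2a^2b is cubic, so the Hessian is not constant.
∂²J/∂a² = 4b + 4, which takes both signs as b varies (negative for sufficiently negative b). A diagonal entry of the Hessian changing sign means the Hessian is neither positive- nor negative-semidefinite on all of R^2.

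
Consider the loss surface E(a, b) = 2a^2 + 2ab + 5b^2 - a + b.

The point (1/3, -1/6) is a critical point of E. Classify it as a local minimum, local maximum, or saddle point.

local minimum

The Hessian of E is constant: H = [[4, 2], [2, 10]].
det(H) = 4·10 − 2² = 36.
det(H) > 0 and tr(H) = 14 > 0, so H is positive definite and the point is a local minimum.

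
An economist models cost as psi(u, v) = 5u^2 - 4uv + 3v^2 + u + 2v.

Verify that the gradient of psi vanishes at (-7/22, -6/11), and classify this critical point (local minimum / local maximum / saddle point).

∇psi = (10u - 4v + 1, -4u + 6v + 2); substituting (-7/22, -6/11) gives ∇psi = (0, 0), so (-7/22, -6/11) is indeed a critical point.
The Hessian of psi is constant: H = [[10, -4], [-4, 6]].
det(H) = 10·6 − (-4)² = 44.
det(H) > 0 and tr(H) = 16 > 0, so H is positive definite and the point is a local minimum.

local minimum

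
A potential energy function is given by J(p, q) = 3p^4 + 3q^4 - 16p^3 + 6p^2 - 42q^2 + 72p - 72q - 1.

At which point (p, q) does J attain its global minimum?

J(p,q) separates as A(p) + B(q) − 1, so its minimum is min A + min B − 1.
A'(p) = 12(p - 3)(p - 2)(p + 1) vanishes at p ∈ {-1, 2, 3}; B'(q) = 12(q - 3)(q + 1)(q + 2) vanishes at q ∈ {-2, -1, 3}.
Local minima of A (where A''>0): A(-1)=-47, A(3)=81. Local minima of B: B(-2)=24, B(3)=-351.
So the global minimum of J is A(-1) + B(3) − 1 = -47 − 351 − 1 = -399, attained at (-1, 3).

(-1, 3)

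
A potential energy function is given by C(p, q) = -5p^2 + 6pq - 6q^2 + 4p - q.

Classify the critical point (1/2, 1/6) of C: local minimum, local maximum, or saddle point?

local maximum

The Hessian of C is constant: H = [[-10, 6], [6, -12]].
det(H) = (-10)·(-12) − 6² = 84.
det(H) > 0 and tr(H) = -22 < 0, so H is negative definite and the point is a local maximum.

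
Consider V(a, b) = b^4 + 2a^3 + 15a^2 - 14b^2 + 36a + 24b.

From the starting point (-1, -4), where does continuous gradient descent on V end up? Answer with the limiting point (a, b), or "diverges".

(-2, -3)

V is separable, so gradient descent decouples: a follows -∂V/∂a, b follows -∂V/∂b.
∂V/∂a = 6(a + 2)(a + 3); at a=-1 this is 12, so a decreases.
∂V/∂b = 4(b - 2)(b - 1)(b + 3); at b=-4 this is -120, so b increases.
a converges to its nearest critical value -2 (a local min of the a-part); b converges to -3. The iterate converges to (-2, -3).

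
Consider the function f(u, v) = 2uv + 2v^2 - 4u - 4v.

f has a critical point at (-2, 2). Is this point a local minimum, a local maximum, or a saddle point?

saddle point

The Hessian of f is constant: H = [[0, 2], [2, 4]].
det(H) = 0·4 − 2² = -4.
Since det(H) < 0, H is indefinite and the critical point is a saddle point.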